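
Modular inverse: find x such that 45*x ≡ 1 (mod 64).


Use the extended Euclidean algorithm on (64, 45); each row r = 64*s + 45*t:
r=64, s=1, t=0
r=45, s=0, t=1
q=1: r=19, s=1, t=-1   [64*(1) + 45*(-1) = 19]
q=2: r=7, s=-2, t=3   [64*(-2) + 45*(3) = 7]
q=2: r=5, s=5, t=-7   [64*(5) + 45*(-7) = 5]
q=1: r=2, s=-7, t=10   [64*(-7) + 45*(10) = 2]
q=2: r=1, s=19, t=-27   [64*(19) + 45*(-27) = 1]
q=2: r=0, s=-45, t=64   [64*(-45) + 45*(64) = 0]
GCD = 1 with t = -27, so 45*(-27) ≡ 1 (mod 64)
Inverse = -27 mod 64 = 37
Check: 45 * 37 = 1665 ≡ 1 (mod 64)

45^(-1) ≡ 37 (mod 64)


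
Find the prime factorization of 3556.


3556 / 2 = 1778
1778 / 2 = 889
889 / 7 = 127
127 / 127 = 1
3556 = 2^2 × 7 × 127


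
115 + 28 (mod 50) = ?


115 + 28 = 143
143 mod 50 = 43


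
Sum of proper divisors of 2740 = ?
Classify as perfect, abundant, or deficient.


Proper divisors: 1, 2, 4, 5, 10, 20, 137, 274, 548, 685, 1370
Sum = 1 + 2 + 4 + 5 + 10 + 20 + 137 + 274 + 548 + 685 + 1370 = 3056
3056 > 2740 → abundant

s(2740) = 3056 (abundant)


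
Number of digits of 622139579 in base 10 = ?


622139579 has 9 digits in base 10
floor(log10(622139579)) + 1 = floor(8.7939) + 1 = 9

9 digits (base 10)


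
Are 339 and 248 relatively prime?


Euclidean algorithm:
339 = 1 * 248 + 91
248 = 2 * 91 + 66
91 = 1 * 66 + 25
66 = 2 * 25 + 16
25 = 1 * 16 + 9
16 = 1 * 9 + 7
9 = 1 * 7 + 2
7 = 3 * 2 + 1
2 = 2 * 1 + 0
GCD(339, 248) = 1

Yes, coprime (GCD = 1)


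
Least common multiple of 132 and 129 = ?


GCD(132, 129) = 3
LCM = 132*129/3 = 17028/3 = 5676

LCM = 5676


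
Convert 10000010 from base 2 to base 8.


10000010 (base 2) = 130 (decimal)
130 (decimal) = 202 (base 8)


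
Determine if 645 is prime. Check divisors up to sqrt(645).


645 / 3 = 215 (exact division)
645 is NOT prime.

No, 645 is not prime


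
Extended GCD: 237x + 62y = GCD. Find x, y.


Tabular extended Euclidean (each row: r = 237*s + 62*t):
r=237, s=1, t=0
r=62, s=0, t=1
q=3: r=51, s=1, t=-3   [237*(1) + 62*(-3) = 51]
q=1: r=11, s=-1, t=4   [237*(-1) + 62*(4) = 11]
q=4: r=7, s=5, t=-19   [237*(5) + 62*(-19) = 7]
q=1: r=4, s=-6, t=23   [237*(-6) + 62*(23) = 4]
q=1: r=3, s=11, t=-42   [237*(11) + 62*(-42) = 3]
q=1: r=1, s=-17, t=65   [237*(-17) + 62*(65) = 1]
q=3: r=0, s=62, t=-237   [237*(62) + 62*(-237) = 0]
GCD = 1; from the row with r=1: x=-17, y=65
Check: 237*(-17) + 62*(65) = -4029 + 4030 = 1

GCD = 1, x = -17, y = 65


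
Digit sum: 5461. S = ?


5 + 4 + 6 + 1 = 16


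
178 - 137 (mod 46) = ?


178 - 137 = 41
41 mod 46 = 41


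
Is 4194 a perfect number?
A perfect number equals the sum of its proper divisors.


Proper divisors of 4194: 1, 2, 3, 6, 9, 18, 233, 466, 699, 1398, 2097
Sum = 1 + 2 + 3 + 6 + 9 + 18 + 233 + 466 + 699 + 1398 + 2097 = 4932

No, 4194 is not perfect (4932 ≠ 4194)


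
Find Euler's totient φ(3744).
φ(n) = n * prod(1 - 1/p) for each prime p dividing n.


3744 = 2^5 × 3^2 × 13
Prime factors: 2, 3, 13
φ(3744) = 3744 × (1-1/2) × (1-1/3) × (1-1/13)
= 3744 × 1/2 × 2/3 × 12/13 = 1152

φ(3744) = 1152


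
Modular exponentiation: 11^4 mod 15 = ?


11^1 mod 15 = 11
11^2 mod 15 = 1
11^3 mod 15 = 11
11^4 mod 15 = 1


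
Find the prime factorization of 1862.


1862 / 2 = 931
931 / 7 = 133
133 / 7 = 19
19 / 19 = 1
1862 = 2 × 7^2 × 19


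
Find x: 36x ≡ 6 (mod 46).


GCD(36, 46) = 2 divides 6
Divide: 18x ≡ 3 (mod 23)
x ≡ 4 (mod 23)


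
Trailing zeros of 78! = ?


floor(78/5) = 15
floor(78/25) = 3
Total = 18

18 trailing zeros


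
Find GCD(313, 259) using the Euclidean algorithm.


313 = 1 * 259 + 54
259 = 4 * 54 + 43
54 = 1 * 43 + 11
43 = 3 * 11 + 10
11 = 1 * 10 + 1
10 = 10 * 1 + 0
GCD = 1


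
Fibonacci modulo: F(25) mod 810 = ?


F(k) mod 810 for k=1..25:
1, 1, 2, 3, 5, 8, 13, 21, 34, 55, 89, 144, 233, 377, 610, 177, 787, 154, 131, 285, 416, 701, 307, 198, 505
F(25) mod 810 = 505


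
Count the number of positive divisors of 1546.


1546 = 2^1 × 773^1
d(1546) = (1+1) × (1+1) = 4

4 divisors


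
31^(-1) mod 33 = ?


Use the extended Euclidean algorithm on (33, 31); each row r = 33*s + 31*t:
r=33, s=1, t=0
r=31, s=0, t=1
q=1: r=2, s=1, t=-1   [33*(1) + 31*(-1) = 2]
q=15: r=1, s=-15, t=16   [33*(-15) + 31*(16) = 1]
q=2: r=0, s=31, t=-33   [33*(31) + 31*(-33) = 0]
GCD = 1 with t = 16, so 31*(16) ≡ 1 (mod 33)
Inverse = 16 mod 33 = 16
Check: 31 * 16 = 496 ≡ 1 (mod 33)

31^(-1) ≡ 16 (mod 33)


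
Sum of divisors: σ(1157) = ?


Divisors of 1157: 1, 13, 89, 1157
Sum = 1 + 13 + 89 + 1157 = 1260

σ(1157) = 1260


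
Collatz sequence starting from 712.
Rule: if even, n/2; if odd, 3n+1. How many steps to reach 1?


712 → 356 → 178 → 89 → 268 → 134 → 67 → 202 → 101 → 304 → 152 → 76 → 38 → 19 → 58 → 29 → 88 → 44 → 22 → 11 → 34 → 17 → 52 → 26 → 13 → 40 → 20 → 10 → 5 → 16 → 8 → 4 → 2 → 1
Total steps = 33

33 steps


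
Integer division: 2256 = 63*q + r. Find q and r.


2256 = 63 * 35 + 51
Check: 2205 + 51 = 2256

q = 35, r = 51


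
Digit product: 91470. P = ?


9 × 1 × 4 × 7 × 0 = 0


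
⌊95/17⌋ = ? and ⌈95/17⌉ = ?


95/17 = 5.5882
floor = 5
ceil = 6

floor = 5, ceil = 6


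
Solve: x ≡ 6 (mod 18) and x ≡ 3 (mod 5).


M = 18*5 = 90
M1 = M/18 = 5, M2 = M/5 = 18
M1^(-1) mod 18 = 11, M2^(-1) mod 5 = 2
x = 6*5*11 + 3*18*2 = 438
438 mod 90 = 78
Check: 78 mod 18 = 6 ✓, 78 mod 5 = 3 ✓

x ≡ 78 (mod 90)


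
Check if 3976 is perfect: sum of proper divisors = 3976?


Proper divisors of 3976: 1, 2, 4, 7, 8, 14, 28, 56, 71, 142, 284, 497, 568, 994, 1988
Sum = 1 + 2 + 4 + 7 + 8 + 14 + 28 + 56 + 71 + 142 + 284 + 497 + 568 + 994 + 1988 = 4664

No, 3976 is not perfect (4664 ≠ 3976)


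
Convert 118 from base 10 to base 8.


118 (base 10) = 118 (decimal)
118 (decimal) = 166 (base 8)


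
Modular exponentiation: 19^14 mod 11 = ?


19^1 mod 11 = 8
19^2 mod 11 = 9
19^3 mod 11 = 6
19^4 mod 11 = 4
19^5 mod 11 = 10
19^6 mod 11 = 3
19^7 mod 11 = 2
19^8 mod 11 = 5
19^9 mod 11 = 7
19^10 mod 11 = 1
19^11 mod 11 = 8
19^12 mod 11 = 9
19^13 mod 11 = 6
19^14 mod 11 = 4


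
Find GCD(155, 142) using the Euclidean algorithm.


155 = 1 * 142 + 13
142 = 10 * 13 + 12
13 = 1 * 12 + 1
12 = 12 * 1 + 0
GCD = 1


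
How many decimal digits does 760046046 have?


760046046 has 9 digits in base 10
floor(log10(760046046)) + 1 = floor(8.8808) + 1 = 9

9 digits (base 10)


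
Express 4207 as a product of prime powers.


4207 / 7 = 601
601 / 601 = 1
4207 = 7 × 601


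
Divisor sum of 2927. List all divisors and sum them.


Divisors of 2927: 1, 2927
Sum = 1 + 2927 = 2928

σ(2927) = 2928


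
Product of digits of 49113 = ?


4 × 9 × 1 × 1 × 3 = 108


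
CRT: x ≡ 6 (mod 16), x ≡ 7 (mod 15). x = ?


M = 16*15 = 240
M1 = M/16 = 15, M2 = M/15 = 16
M1^(-1) mod 16 = 15, M2^(-1) mod 15 = 1
x = 6*15*15 + 7*16*1 = 1462
1462 mod 240 = 22
Check: 22 mod 16 = 6 ✓, 22 mod 15 = 7 ✓

x ≡ 22 (mod 240)


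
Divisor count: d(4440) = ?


4440 = 2^3 × 3^1 × 5^1 × 37^1
d(4440) = (3+1) × (1+1) × (1+1) × (1+1) = 32

32 divisors


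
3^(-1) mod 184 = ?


Use the extended Euclidean algorithm on (184, 3); each row r = 184*s + 3*t:
r=184, s=1, t=0
r=3, s=0, t=1
q=61: r=1, s=1, t=-61   [184*(1) + 3*(-61) = 1]
q=3: r=0, s=-3, t=184   [184*(-3) + 3*(184) = 0]
GCD = 1 with t = -61, so 3*(-61) ≡ 1 (mod 184)
Inverse = -61 mod 184 = 123
Check: 3 * 123 = 369 ≡ 1 (mod 184)

3^(-1) ≡ 123 (mod 184)


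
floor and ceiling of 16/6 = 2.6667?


16/6 = 2.6667
floor = 2
ceil = 3

floor = 2, ceil = 3


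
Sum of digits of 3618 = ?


3 + 6 + 1 + 8 = 18


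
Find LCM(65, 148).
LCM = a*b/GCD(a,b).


GCD(65, 148) = 1
LCM = 65*148/1 = 9620/1 = 9620

LCM = 9620


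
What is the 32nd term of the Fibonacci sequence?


Sequence: 1, 1, 2, 3, 5, 8, 13, 21, 34, 55, 89, 144, 233, 377, 610, 987, 1597, 2584, 4181, 6765, 10946, 17711, 28657, 46368, 75025, 121393, 196418, 317811, 514229, 832040, 1346269, 2178309
F(32) = 2178309


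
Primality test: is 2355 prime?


2355 / 3 = 785 (exact division)
2355 is NOT prime.

No, 2355 is not prime


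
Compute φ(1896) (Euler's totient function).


1896 = 2^3 × 3 × 79
Prime factors: 2, 3, 79
φ(1896) = 1896 × (1-1/2) × (1-1/3) × (1-1/79)
= 1896 × 1/2 × 2/3 × 78/79 = 624

φ(1896) = 624


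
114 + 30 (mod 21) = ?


114 + 30 = 144
144 mod 21 = 18


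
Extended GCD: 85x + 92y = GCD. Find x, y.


Tabular extended Euclidean (each row: r = 85*s + 92*t):
r=85, s=1, t=0
r=92, s=0, t=1
q=0: r=85, s=1, t=0   [85*(1) + 92*(0) = 85]
q=1: r=7, s=-1, t=1   [85*(-1) + 92*(1) = 7]
q=12: r=1, s=13, t=-12   [85*(13) + 92*(-12) = 1]
q=7: r=0, s=-92, t=85   [85*(-92) + 92*(85) = 0]
GCD = 1; from the row with r=1: x=13, y=-12
Check: 85*(13) + 92*(-12) = 1105 - 1104 = 1

GCD = 1, x = 13, y = -12


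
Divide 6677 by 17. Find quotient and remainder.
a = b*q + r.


6677 = 17 * 392 + 13
Check: 6664 + 13 = 6677

q = 392, r = 13


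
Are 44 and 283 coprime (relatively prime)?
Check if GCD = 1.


Euclidean algorithm:
283 = 6 * 44 + 19
44 = 2 * 19 + 6
19 = 3 * 6 + 1
6 = 6 * 1 + 0
GCD(44, 283) = 1

Yes, coprime (GCD = 1)


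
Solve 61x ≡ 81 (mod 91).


GCD(61, 91) = 1, unique solution
a^(-1) mod 91 = 3
x = 3 * 81 mod 91 = 61

x ≡ 61 (mod 91)


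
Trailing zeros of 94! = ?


floor(94/5) = 18
floor(94/25) = 3
Total = 21

21 trailing zeros


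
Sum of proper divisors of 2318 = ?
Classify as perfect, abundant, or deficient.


Proper divisors: 1, 2, 19, 38, 61, 122, 1159
Sum = 1 + 2 + 19 + 38 + 61 + 122 + 1159 = 1402
1402 < 2318 → deficient

s(2318) = 1402 (deficient)


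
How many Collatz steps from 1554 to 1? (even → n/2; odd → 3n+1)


1554 → 777 → 2332 → 1166 → 583 → 1750 → 875 → 2626 → 1313 → 3940 → 1970 → 985 → 2956 → 1478 → 739 → 2218 → 1109 → 3328 → 1664 → 832 → 416 → 208 → 104 → 52 → 26 → 13 → 40 → 20 → 10 → 5 → 16 → 8 → 4 → 2 → 1
Total steps = 34

34 steps


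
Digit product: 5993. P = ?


5 × 9 × 9 × 3 = 1215


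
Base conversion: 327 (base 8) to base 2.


327 (base 8) = 215 (decimal)
215 (decimal) = 11010111 (base 2)


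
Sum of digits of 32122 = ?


3 + 2 + 1 + 2 + 2 = 10


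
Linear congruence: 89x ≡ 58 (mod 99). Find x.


GCD(89, 99) = 1, unique solution
a^(-1) mod 99 = 89
x = 89 * 58 mod 99 = 14

x ≡ 14 (mod 99)


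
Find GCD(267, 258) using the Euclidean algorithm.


267 = 1 * 258 + 9
258 = 28 * 9 + 6
9 = 1 * 6 + 3
6 = 2 * 3 + 0
GCD = 3


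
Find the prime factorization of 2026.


2026 / 2 = 1013
1013 / 1013 = 1
2026 = 2 × 1013


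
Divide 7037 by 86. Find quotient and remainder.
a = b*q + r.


7037 = 86 * 81 + 71
Check: 6966 + 71 = 7037

q = 81, r = 71


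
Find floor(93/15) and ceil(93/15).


93/15 = 6.2000
floor = 6
ceil = 7

floor = 6, ceil = 7


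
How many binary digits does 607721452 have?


607721452 in base 2 = 100100001110010001011111101100
Number of digits = 30

30 digits (base 2)


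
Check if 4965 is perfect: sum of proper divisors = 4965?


Proper divisors of 4965: 1, 3, 5, 15, 331, 993, 1655
Sum = 1 + 3 + 5 + 15 + 331 + 993 + 1655 = 3003

No, 4965 is not perfect (3003 ≠ 4965)


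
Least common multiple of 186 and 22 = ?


GCD(186, 22) = 2
LCM = 186*22/2 = 4092/2 = 2046

LCM = 2046


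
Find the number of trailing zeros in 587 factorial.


floor(587/5) = 117
floor(587/25) = 23
floor(587/125) = 4
Total = 144

144 trailing zeros


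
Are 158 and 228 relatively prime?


Euclidean algorithm:
228 = 1 * 158 + 70
158 = 2 * 70 + 18
70 = 3 * 18 + 16
18 = 1 * 16 + 2
16 = 8 * 2 + 0
GCD(158, 228) = 2

No, not coprime (GCD = 2)


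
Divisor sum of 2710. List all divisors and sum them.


Divisors of 2710: 1, 2, 5, 10, 271, 542, 1355, 2710
Sum = 1 + 2 + 5 + 10 + 271 + 542 + 1355 + 2710 = 4896

σ(2710) = 4896


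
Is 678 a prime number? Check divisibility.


678 / 2 = 339 (exact division)
678 is NOT prime.

No, 678 is not prime


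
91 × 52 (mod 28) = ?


91 × 52 = 4732
4732 mod 28 = 0


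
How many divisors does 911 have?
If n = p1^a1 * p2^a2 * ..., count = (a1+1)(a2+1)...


911 = 911^1
d(911) = (1+1) = 2

2 divisors


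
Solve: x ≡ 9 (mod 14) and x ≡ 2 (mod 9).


M = 14*9 = 126
M1 = M/14 = 9, M2 = M/9 = 14
M1^(-1) mod 14 = 11, M2^(-1) mod 9 = 2
x = 9*9*11 + 2*14*2 = 947
947 mod 126 = 65
Check: 65 mod 14 = 9 ✓, 65 mod 9 = 2 ✓

x ≡ 65 (mod 126)


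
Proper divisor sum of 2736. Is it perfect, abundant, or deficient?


Proper divisors: 1, 2, 3, 4, 6, 8, 9, 12, 16, 18, 19, 24, 36, 38, 48, 57, 72, 76, 114, 144, 152, 171, 228, 304, 342, 456, 684, 912, 1368
Sum = 1 + 2 + 3 + 4 + 6 + 8 + 9 + 12 + 16 + 18 + 19 + 24 + 36 + 38 + 48 + 57 + 72 + 76 + 114 + 144 + 152 + 171 + 228 + 304 + 342 + 456 + 684 + 912 + 1368 = 5324
5324 > 2736 → abundant

s(2736) = 5324 (abundant)


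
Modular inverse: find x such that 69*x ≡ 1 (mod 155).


Use the extended Euclidean algorithm on (155, 69); each row r = 155*s + 69*t:
r=155, s=1, t=0
r=69, s=0, t=1
q=2: r=17, s=1, t=-2   [155*(1) + 69*(-2) = 17]
q=4: r=1, s=-4, t=9   [155*(-4) + 69*(9) = 1]
q=17: r=0, s=69, t=-155   [155*(69) + 69*(-155) = 0]
GCD = 1 with t = 9, so 69*(9) ≡ 1 (mod 155)
Inverse = 9 mod 155 = 9
Check: 69 * 9 = 621 ≡ 1 (mod 155)

69^(-1) ≡ 9 (mod 155)


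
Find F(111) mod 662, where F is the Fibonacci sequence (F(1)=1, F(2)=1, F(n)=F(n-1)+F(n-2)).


F(k) mod 662 for k=1..111:
1, 1, 2, 3, 5, 8, 13, 21, 34, 55, 89, 144, 233, 377, 610, 325, 273, 598, 209, 145, 354, 499, 191, 28, 219, 247, 466, 51, 517, 568, 423, 329, 90, 419, 509, 266, 113, 379, 492, 209, 39, 248, 287, 535, 160, 33, 193, 226, 419, 645, 402, 385, 125, 510, 635, 483, 456, 277, 71, 348, 419, 105, 524, 629, 491, 458, 287, 83, 370, 453, 161, 614, 113, 65, 178, 243, 421, 2, 423, 425, 186, 611, 135, 84, 219, 303, 522, 163, 23, 186, 209, 395, 604, 337, 279, 616, 233, 187, 420, 607, 365, 310, 13, 323, 336, 659, 333, 330, 1, 331, 332
F(111) mod 662 = 332


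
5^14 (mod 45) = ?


5^1 mod 45 = 5
5^2 mod 45 = 25
5^3 mod 45 = 35
5^4 mod 45 = 40
5^5 mod 45 = 20
5^6 mod 45 = 10
5^7 mod 45 = 5
5^8 mod 45 = 25
5^9 mod 45 = 35
5^10 mod 45 = 40
5^11 mod 45 = 20
5^12 mod 45 = 10
5^13 mod 45 = 5
5^14 mod 45 = 25


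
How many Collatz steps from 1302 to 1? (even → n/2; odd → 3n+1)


1302 → 651 → 1954 → 977 → 2932 → 1466 → 733 → 2200 → 1100 → 550 → 275 → 826 → 413 → 1240 → 620 → 310 → 155 → 466 → 233 → 700 → 350 → 175 → 526 → 263 → 790 → 395 → 1186 → 593 → 1780 → 890 → 445 → 1336 → 668 → 334 → 167 → 502 → 251 → 754 → 377 → 1132 → 566 → 283 → 850 → 425 → 1276 → 638 → 319 → 958 → 479 → 1438 → 719 → 2158 → 1079 → 3238 → 1619 → 4858 → 2429 → 7288 → 3644 → 1822 → 911 → 2734 → 1367 → 4102 → 2051 → 6154 → 3077 → 9232 → 4616 → 2308 → 1154 → 577 → 1732 → 866 → 433 → 1300 → 650 → 325 → 976 → 488 → 244 → 122 → 61 → 184 → 92 → 46 → 23 → 70 → 35 → 106 → 53 → 160 → 80 → 40 → 20 → 10 → 5 → 16 → 8 → 4 → 2 → 1
Total steps = 101

101 steps


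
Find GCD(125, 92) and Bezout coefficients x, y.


Tabular extended Euclidean (each row: r = 125*s + 92*t):
r=125, s=1, t=0
r=92, s=0, t=1
q=1: r=33, s=1, t=-1   [125*(1) + 92*(-1) = 33]
q=2: r=26, s=-2, t=3   [125*(-2) + 92*(3) = 26]
q=1: r=7, s=3, t=-4   [125*(3) + 92*(-4) = 7]
q=3: r=5, s=-11, t=15   [125*(-11) + 92*(15) = 5]
q=1: r=2, s=14, t=-19   [125*(14) + 92*(-19) = 2]
q=2: r=1, s=-39, t=53   [125*(-39) + 92*(53) = 1]
q=2: r=0, s=92, t=-125   [125*(92) + 92*(-125) = 0]
GCD = 1; from the row with r=1: x=-39, y=53
Check: 125*(-39) + 92*(53) = -4875 + 4876 = 1

GCD = 1, x = -39, y = 53


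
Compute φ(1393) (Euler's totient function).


1393 = 7 × 199
Prime factors: 7, 199
φ(1393) = 1393 × (1-1/7) × (1-1/199)
= 1393 × 6/7 × 198/199 = 1188

φ(1393) = 1188


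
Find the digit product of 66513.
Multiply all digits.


6 × 6 × 5 × 1 × 3 = 540


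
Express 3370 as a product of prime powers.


3370 / 2 = 1685
1685 / 5 = 337
337 / 337 = 1
3370 = 2 × 5 × 337


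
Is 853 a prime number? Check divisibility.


Check divisors up to sqrt(853) = 29.2062
No divisors found.
853 is prime.

Yes, 853 is prime


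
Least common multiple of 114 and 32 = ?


GCD(114, 32) = 2
LCM = 114*32/2 = 3648/2 = 1824

LCM = 1824


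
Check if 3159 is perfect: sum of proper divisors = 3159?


Proper divisors of 3159: 1, 3, 9, 13, 27, 39, 81, 117, 243, 351, 1053
Sum = 1 + 3 + 9 + 13 + 27 + 39 + 81 + 117 + 243 + 351 + 1053 = 1937

No, 3159 is not perfect (1937 ≠ 3159)


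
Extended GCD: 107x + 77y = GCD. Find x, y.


Tabular extended Euclidean (each row: r = 107*s + 77*t):
r=107, s=1, t=0
r=77, s=0, t=1
q=1: r=30, s=1, t=-1   [107*(1) + 77*(-1) = 30]
q=2: r=17, s=-2, t=3   [107*(-2) + 77*(3) = 17]
q=1: r=13, s=3, t=-4   [107*(3) + 77*(-4) = 13]
q=1: r=4, s=-5, t=7   [107*(-5) + 77*(7) = 4]
q=3: r=1, s=18, t=-25   [107*(18) + 77*(-25) = 1]
q=4: r=0, s=-77, t=107   [107*(-77) + 77*(107) = 0]
GCD = 1; from the row with r=1: x=18, y=-25
Check: 107*(18) + 77*(-25) = 1926 - 1925 = 1

GCD = 1, x = 18, y = -25


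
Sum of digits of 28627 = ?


2 + 8 + 6 + 2 + 7 = 25


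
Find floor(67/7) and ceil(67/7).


67/7 = 9.5714
floor = 9
ceil = 10

floor = 9, ceil = 10


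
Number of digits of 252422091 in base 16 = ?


252422091 in base 16 = F0BA7CB
Number of digits = 7

7 digits (base 16)


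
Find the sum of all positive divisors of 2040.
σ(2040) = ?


Divisors of 2040: 1, 2, 3, 4, 5, 6, 8, 10, 12, 15, 17, 20, 24, 30, 34, 40, 51, 60, 68, 85, 102, 120, 136, 170, 204, 255, 340, 408, 510, 680, 1020, 2040
Sum = 1 + 2 + 3 + 4 + 5 + 6 + 8 + 10 + 12 + 15 + 17 + 20 + 24 + 30 + 34 + 40 + 51 + 60 + 68 + 85 + 102 + 120 + 136 + 170 + 204 + 255 + 340 + 408 + 510 + 680 + 1020 + 2040 = 6480

σ(2040) = 6480


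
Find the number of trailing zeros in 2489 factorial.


floor(2489/5) = 497
floor(2489/25) = 99
floor(2489/125) = 19
floor(2489/625) = 3
Total = 618

618 trailing zeros


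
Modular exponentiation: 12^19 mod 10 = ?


12^1 mod 10 = 2
12^2 mod 10 = 4
12^3 mod 10 = 8
12^4 mod 10 = 6
12^5 mod 10 = 2
12^6 mod 10 = 4
12^7 mod 10 = 8
12^8 mod 10 = 6
12^9 mod 10 = 2
12^10 mod 10 = 4
12^11 mod 10 = 8
12^12 mod 10 = 6
12^13 mod 10 = 2
12^14 mod 10 = 4
12^15 mod 10 = 8
12^16 mod 10 = 6
12^17 mod 10 = 2
12^18 mod 10 = 4
12^19 mod 10 = 8


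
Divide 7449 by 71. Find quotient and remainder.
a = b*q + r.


7449 = 71 * 104 + 65
Check: 7384 + 65 = 7449

q = 104, r = 65


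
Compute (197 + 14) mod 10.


197 + 14 = 211
211 mod 10 = 1


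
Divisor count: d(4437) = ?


4437 = 3^2 × 17^1 × 29^1
d(4437) = (2+1) × (1+1) × (1+1) = 12

12 divisors


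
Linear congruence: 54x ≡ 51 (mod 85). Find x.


GCD(54, 85) = 1, unique solution
a^(-1) mod 85 = 74
x = 74 * 51 mod 85 = 34

x ≡ 34 (mod 85)


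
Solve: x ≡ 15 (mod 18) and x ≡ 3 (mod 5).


M = 18*5 = 90
M1 = M/18 = 5, M2 = M/5 = 18
M1^(-1) mod 18 = 11, M2^(-1) mod 5 = 2
x = 15*5*11 + 3*18*2 = 933
933 mod 90 = 33
Check: 33 mod 18 = 15 ✓, 33 mod 5 = 3 ✓

x ≡ 33 (mod 90)


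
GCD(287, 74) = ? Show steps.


287 = 3 * 74 + 65
74 = 1 * 65 + 9
65 = 7 * 9 + 2
9 = 4 * 2 + 1
2 = 2 * 1 + 0
GCD = 1


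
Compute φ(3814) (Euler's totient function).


3814 = 2 × 1907
Prime factors: 2, 1907
φ(3814) = 3814 × (1-1/2) × (1-1/1907)
= 3814 × 1/2 × 1906/1907 = 1906

φ(3814) = 1906


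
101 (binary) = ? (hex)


101 (base 2) = 5 (decimal)
5 (decimal) = 5 (base 16)


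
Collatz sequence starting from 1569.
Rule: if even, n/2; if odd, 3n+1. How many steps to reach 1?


1569 → 4708 → 2354 → 1177 → 3532 → 1766 → 883 → 2650 → 1325 → 3976 → 1988 → 994 → 497 → 1492 → 746 → 373 → 1120 → 560 → 280 → 140 → 70 → 35 → 106 → 53 → 160 → 80 → 40 → 20 → 10 → 5 → 16 → 8 → 4 → 2 → 1
Total steps = 34

34 steps


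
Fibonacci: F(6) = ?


Sequence: 1, 1, 2, 3, 5, 8
F(6) = 8


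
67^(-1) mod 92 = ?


Use the extended Euclidean algorithm on (92, 67); each row r = 92*s + 67*t:
r=92, s=1, t=0
r=67, s=0, t=1
q=1: r=25, s=1, t=-1   [92*(1) + 67*(-1) = 25]
q=2: r=17, s=-2, t=3   [92*(-2) + 67*(3) = 17]
q=1: r=8, s=3, t=-4   [92*(3) + 67*(-4) = 8]
q=2: r=1, s=-8, t=11   [92*(-8) + 67*(11) = 1]
q=8: r=0, s=67, t=-92   [92*(67) + 67*(-92) = 0]
GCD = 1 with t = 11, so 67*(11) ≡ 1 (mod 92)
Inverse = 11 mod 92 = 11
Check: 67 * 11 = 737 ≡ 1 (mod 92)

67^(-1) ≡ 11 (mod 92)


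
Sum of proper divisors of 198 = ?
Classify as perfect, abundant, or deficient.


Proper divisors: 1, 2, 3, 6, 9, 11, 18, 22, 33, 66, 99
Sum = 1 + 2 + 3 + 6 + 9 + 11 + 18 + 22 + 33 + 66 + 99 = 270
270 > 198 → abundant

s(198) = 270 (abundant)


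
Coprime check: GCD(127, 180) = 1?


Euclidean algorithm:
180 = 1 * 127 + 53
127 = 2 * 53 + 21
53 = 2 * 21 + 11
21 = 1 * 11 + 10
11 = 1 * 10 + 1
10 = 10 * 1 + 0
GCD(127, 180) = 1

Yes, coprime (GCD = 1)


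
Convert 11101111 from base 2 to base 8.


11101111 (base 2) = 239 (decimal)
239 (decimal) = 357 (base 8)


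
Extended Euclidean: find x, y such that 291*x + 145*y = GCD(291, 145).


Tabular extended Euclidean (each row: r = 291*s + 145*t):
r=291, s=1, t=0
r=145, s=0, t=1
q=2: r=1, s=1, t=-2   [291*(1) + 145*(-2) = 1]
q=145: r=0, s=-145, t=291   [291*(-145) + 145*(291) = 0]
GCD = 1; from the row with r=1: x=1, y=-2
Check: 291*(1) + 145*(-2) = 291 - 290 = 1

GCD = 1, x = 1, y = -2


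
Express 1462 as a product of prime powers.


1462 / 2 = 731
731 / 17 = 43
43 / 43 = 1
1462 = 2 × 17 × 43


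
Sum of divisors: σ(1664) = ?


Divisors of 1664: 1, 2, 4, 8, 13, 16, 26, 32, 52, 64, 104, 128, 208, 416, 832, 1664
Sum = 1 + 2 + 4 + 8 + 13 + 16 + 26 + 32 + 52 + 64 + 104 + 128 + 208 + 416 + 832 + 1664 = 3570

σ(1664) = 3570


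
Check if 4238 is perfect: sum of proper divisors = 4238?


Proper divisors of 4238: 1, 2, 13, 26, 163, 326, 2119
Sum = 1 + 2 + 13 + 26 + 163 + 326 + 2119 = 2650

No, 4238 is not perfect (2650 ≠ 4238)


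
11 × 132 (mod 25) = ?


11 × 132 = 1452
1452 mod 25 = 2


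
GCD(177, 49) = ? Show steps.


177 = 3 * 49 + 30
49 = 1 * 30 + 19
30 = 1 * 19 + 11
19 = 1 * 11 + 8
11 = 1 * 8 + 3
8 = 2 * 3 + 2
3 = 1 * 2 + 1
2 = 2 * 1 + 0
GCD = 1


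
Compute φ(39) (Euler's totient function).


39 = 3 × 13
Prime factors: 3, 13
φ(39) = 39 × (1-1/3) × (1-1/13)
= 39 × 2/3 × 12/13 = 24

φ(39) = 24


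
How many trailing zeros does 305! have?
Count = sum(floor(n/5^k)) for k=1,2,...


floor(305/5) = 61
floor(305/25) = 12
floor(305/125) = 2
Total = 75

75 trailing zeros


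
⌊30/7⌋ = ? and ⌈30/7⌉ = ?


30/7 = 4.2857
floor = 4
ceil = 5

floor = 4, ceil = 5


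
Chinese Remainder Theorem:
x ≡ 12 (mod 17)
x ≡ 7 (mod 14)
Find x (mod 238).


M = 17*14 = 238
M1 = M/17 = 14, M2 = M/14 = 17
M1^(-1) mod 17 = 11, M2^(-1) mod 14 = 5
x = 12*14*11 + 7*17*5 = 2443
2443 mod 238 = 63
Check: 63 mod 17 = 12 ✓, 63 mod 14 = 7 ✓

x ≡ 63 (mod 238)


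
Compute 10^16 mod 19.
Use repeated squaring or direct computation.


10^1 mod 19 = 10
10^2 mod 19 = 5
10^3 mod 19 = 12
10^4 mod 19 = 6
10^5 mod 19 = 3
10^6 mod 19 = 11
10^7 mod 19 = 15
10^8 mod 19 = 17
10^9 mod 19 = 18
10^10 mod 19 = 9
10^11 mod 19 = 14
10^12 mod 19 = 7
10^13 mod 19 = 13
10^14 mod 19 = 16
10^15 mod 19 = 8
10^16 mod 19 = 4


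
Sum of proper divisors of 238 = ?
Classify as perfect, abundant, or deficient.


Proper divisors: 1, 2, 7, 14, 17, 34, 119
Sum = 1 + 2 + 7 + 14 + 17 + 34 + 119 = 194
194 < 238 → deficient

s(238) = 194 (deficient)


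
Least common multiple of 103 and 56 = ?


GCD(103, 56) = 1
LCM = 103*56/1 = 5768/1 = 5768

LCM = 5768


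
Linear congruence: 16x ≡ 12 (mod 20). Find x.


GCD(16, 20) = 4 divides 12
Divide: 4x ≡ 3 (mod 5)
x ≡ 2 (mod 5)


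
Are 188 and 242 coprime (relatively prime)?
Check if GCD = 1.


Euclidean algorithm:
242 = 1 * 188 + 54
188 = 3 * 54 + 26
54 = 2 * 26 + 2
26 = 13 * 2 + 0
GCD(188, 242) = 2

No, not coprime (GCD = 2)


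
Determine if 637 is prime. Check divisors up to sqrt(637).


637 / 7 = 91 (exact division)
637 is NOT prime.

No, 637 is not prime


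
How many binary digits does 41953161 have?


41953161 in base 2 = 10100000000010011110001001
Number of digits = 26

26 digits (base 2)


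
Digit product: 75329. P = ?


7 × 5 × 3 × 2 × 9 = 1890


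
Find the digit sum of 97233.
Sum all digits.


9 + 7 + 2 + 3 + 3 = 24


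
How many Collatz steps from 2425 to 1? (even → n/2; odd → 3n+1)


2425 → 7276 → 3638 → 1819 → 5458 → 2729 → 8188 → 4094 → 2047 → 6142 → 3071 → 9214 → 4607 → 13822 → 6911 → 20734 → 10367 → 31102 → 15551 → 46654 → 23327 → 69982 → 34991 → 104974 → 52487 → 157462 → 78731 → 236194 → 118097 → 354292 → 177146 → 88573 → 265720 → 132860 → 66430 → 33215 → 99646 → 49823 → 149470 → 74735 → 224206 → 112103 → 336310 → 168155 → 504466 → 252233 → 756700 → 378350 → 189175 → 567526 → 283763 → 851290 → 425645 → 1276936 → 638468 → 319234 → 159617 → 478852 → 239426 → 119713 → 359140 → 179570 → 89785 → 269356 → 134678 → 67339 → 202018 → 101009 → 303028 → 151514 → 75757 → 227272 → 113636 → 56818 → 28409 → 85228 → 42614 → 21307 → 63922 → 31961 → 95884 → 47942 → 23971 → 71914 → 35957 → 107872 → 53936 → 26968 → 13484 → 6742 → 3371 → 10114 → 5057 → 15172 → 7586 → 3793 → 11380 → 5690 → 2845 → 8536 → 4268 → 2134 → 1067 → 3202 → 1601 → 4804 → 2402 → 1201 → 3604 → 1802 → 901 → 2704 → 1352 → 676 → 338 → 169 → 508 → 254 → 127 → 382 → 191 → 574 → 287 → 862 → 431 → 1294 → 647 → 1942 → 971 → 2914 → 1457 → 4372 → 2186 → 1093 → 3280 → 1640 → 820 → 410 → 205 → 616 → 308 → 154 → 77 → 232 → 116 → 58 → 29 → 88 → 44 → 22 → 11 → 34 → 17 → 52 → 26 → 13 → 40 → 20 → 10 → 5 → 16 → 8 → 4 → 2 → 1
Total steps = 164

164 steps


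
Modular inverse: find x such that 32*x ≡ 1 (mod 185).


Use the extended Euclidean algorithm on (185, 32); each row r = 185*s + 32*t:
r=185, s=1, t=0
r=32, s=0, t=1
q=5: r=25, s=1, t=-5   [185*(1) + 32*(-5) = 25]
q=1: r=7, s=-1, t=6   [185*(-1) + 32*(6) = 7]
q=3: r=4, s=4, t=-23   [185*(4) + 32*(-23) = 4]
q=1: r=3, s=-5, t=29   [185*(-5) + 32*(29) = 3]
q=1: r=1, s=9, t=-52   [185*(9) + 32*(-52) = 1]
q=3: r=0, s=-32, t=185   [185*(-32) + 32*(185) = 0]
GCD = 1 with t = -52, so 32*(-52) ≡ 1 (mod 185)
Inverse = -52 mod 185 = 133
Check: 32 * 133 = 4256 ≡ 1 (mod 185)

32^(-1) ≡ 133 (mod 185)


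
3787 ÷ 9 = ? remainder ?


3787 = 9 * 420 + 7
Check: 3780 + 7 = 3787

q = 420, r = 7


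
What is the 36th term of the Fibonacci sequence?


Sequence: 1, 1, 2, 3, 5, 8, 13, 21, 34, 55, 89, 144, 233, 377, 610, 987, 1597, 2584, 4181, 6765, 10946, 17711, 28657, 46368, 75025, 121393, 196418, 317811, 514229, 832040, 1346269, 2178309, 3524578, 5702887, 9227465, 14930352
F(36) = 14930352


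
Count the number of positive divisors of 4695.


4695 = 3^1 × 5^1 × 313^1
d(4695) = (1+1) × (1+1) × (1+1) = 8

8 divisors


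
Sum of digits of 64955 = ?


6 + 4 + 9 + 5 + 5 = 29


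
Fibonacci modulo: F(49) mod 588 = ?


F(k) mod 588 for k=1..49:
1, 1, 2, 3, 5, 8, 13, 21, 34, 55, 89, 144, 233, 377, 22, 399, 421, 232, 65, 297, 362, 71, 433, 504, 349, 265, 26, 291, 317, 20, 337, 357, 106, 463, 569, 444, 425, 281, 118, 399, 517, 328, 257, 585, 254, 251, 505, 168, 85
F(49) mod 588 = 85


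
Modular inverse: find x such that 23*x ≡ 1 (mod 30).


Use the extended Euclidean algorithm on (30, 23); each row r = 30*s + 23*t:
r=30, s=1, t=0
r=23, s=0, t=1
q=1: r=7, s=1, t=-1   [30*(1) + 23*(-1) = 7]
q=3: r=2, s=-3, t=4   [30*(-3) + 23*(4) = 2]
q=3: r=1, s=10, t=-13   [30*(10) + 23*(-13) = 1]
q=2: r=0, s=-23, t=30   [30*(-23) + 23*(30) = 0]
GCD = 1 with t = -13, so 23*(-13) ≡ 1 (mod 30)
Inverse = -13 mod 30 = 17
Check: 23 * 17 = 391 ≡ 1 (mod 30)

23^(-1) ≡ 17 (mod 30)


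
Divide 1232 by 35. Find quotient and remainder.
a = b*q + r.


1232 = 35 * 35 + 7
Check: 1225 + 7 = 1232

q = 35, r = 7


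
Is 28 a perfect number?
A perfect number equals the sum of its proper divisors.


Proper divisors of 28: 1, 2, 4, 7, 14
Sum = 1 + 2 + 4 + 7 + 14 = 28

Yes, 28 is perfect (28 = 28)


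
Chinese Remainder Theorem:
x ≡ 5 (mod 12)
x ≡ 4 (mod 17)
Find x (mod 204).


M = 12*17 = 204
M1 = M/12 = 17, M2 = M/17 = 12
M1^(-1) mod 12 = 5, M2^(-1) mod 17 = 10
x = 5*17*5 + 4*12*10 = 905
905 mod 204 = 89
Check: 89 mod 12 = 5 ✓, 89 mod 17 = 4 ✓

x ≡ 89 (mod 204)


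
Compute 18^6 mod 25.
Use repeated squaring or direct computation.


18^1 mod 25 = 18
18^2 mod 25 = 24
18^3 mod 25 = 7
18^4 mod 25 = 1
18^5 mod 25 = 18
18^6 mod 25 = 24


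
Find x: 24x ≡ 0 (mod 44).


GCD(24, 44) = 4 divides 0
Divide: 6x ≡ 0 (mod 11)
x ≡ 0 (mod 11)


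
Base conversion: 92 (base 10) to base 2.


92 (base 10) = 92 (decimal)
92 (decimal) = 1011100 (base 2)


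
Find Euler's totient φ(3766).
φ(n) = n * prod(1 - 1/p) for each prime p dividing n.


3766 = 2 × 7 × 269
Prime factors: 2, 7, 269
φ(3766) = 3766 × (1-1/2) × (1-1/7) × (1-1/269)
= 3766 × 1/2 × 6/7 × 268/269 = 1608

φ(3766) = 1608


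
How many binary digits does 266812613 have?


266812613 in base 2 = 1111111001110011110011000101
Number of digits = 28

28 digits (base 2)


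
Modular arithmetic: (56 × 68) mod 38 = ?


56 × 68 = 3808
3808 mod 38 = 8


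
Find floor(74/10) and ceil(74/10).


74/10 = 7.4000
floor = 7
ceil = 8

floor = 7, ceil = 8


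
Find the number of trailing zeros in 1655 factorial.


floor(1655/5) = 331
floor(1655/25) = 66
floor(1655/125) = 13
floor(1655/625) = 2
Total = 412

412 trailing zeros


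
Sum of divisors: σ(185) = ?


Divisors of 185: 1, 5, 37, 185
Sum = 1 + 5 + 37 + 185 = 228

σ(185) = 228


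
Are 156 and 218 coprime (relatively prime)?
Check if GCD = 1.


Euclidean algorithm:
218 = 1 * 156 + 62
156 = 2 * 62 + 32
62 = 1 * 32 + 30
32 = 1 * 30 + 2
30 = 15 * 2 + 0
GCD(156, 218) = 2

No, not coprime (GCD = 2)


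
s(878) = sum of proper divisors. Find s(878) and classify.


Proper divisors: 1, 2, 439
Sum = 1 + 2 + 439 = 442
442 < 878 → deficient

s(878) = 442 (deficient)


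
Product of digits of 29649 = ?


2 × 9 × 6 × 4 × 9 = 3888


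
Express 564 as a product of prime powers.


564 / 2 = 282
282 / 2 = 141
141 / 3 = 47
47 / 47 = 1
564 = 2^2 × 3 × 47


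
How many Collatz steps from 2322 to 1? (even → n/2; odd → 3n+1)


2322 → 1161 → 3484 → 1742 → 871 → 2614 → 1307 → 3922 → 1961 → 5884 → 2942 → 1471 → 4414 → 2207 → 6622 → 3311 → 9934 → 4967 → 14902 → 7451 → 22354 → 11177 → 33532 → 16766 → 8383 → 25150 → 12575 → 37726 → 18863 → 56590 → 28295 → 84886 → 42443 → 127330 → 63665 → 190996 → 95498 → 47749 → 143248 → 71624 → 35812 → 17906 → 8953 → 26860 → 13430 → 6715 → 20146 → 10073 → 30220 → 15110 → 7555 → 22666 → 11333 → 34000 → 17000 → 8500 → 4250 → 2125 → 6376 → 3188 → 1594 → 797 → 2392 → 1196 → 598 → 299 → 898 → 449 → 1348 → 674 → 337 → 1012 → 506 → 253 → 760 → 380 → 190 → 95 → 286 → 143 → 430 → 215 → 646 → 323 → 970 → 485 → 1456 → 728 → 364 → 182 → 91 → 274 → 137 → 412 → 206 → 103 → 310 → 155 → 466 → 233 → 700 → 350 → 175 → 526 → 263 → 790 → 395 → 1186 → 593 → 1780 → 890 → 445 → 1336 → 668 → 334 → 167 → 502 → 251 → 754 → 377 → 1132 → 566 → 283 → 850 → 425 → 1276 → 638 → 319 → 958 → 479 → 1438 → 719 → 2158 → 1079 → 3238 → 1619 → 4858 → 2429 → 7288 → 3644 → 1822 → 911 → 2734 → 1367 → 4102 → 2051 → 6154 → 3077 → 9232 → 4616 → 2308 → 1154 → 577 → 1732 → 866 → 433 → 1300 → 650 → 325 → 976 → 488 → 244 → 122 → 61 → 184 → 92 → 46 → 23 → 70 → 35 → 106 → 53 → 160 → 80 → 40 → 20 → 10 → 5 → 16 → 8 → 4 → 2 → 1
Total steps = 182

182 steps


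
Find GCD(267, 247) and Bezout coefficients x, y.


Tabular extended Euclidean (each row: r = 267*s + 247*t):
r=267, s=1, t=0
r=247, s=0, t=1
q=1: r=20, s=1, t=-1   [267*(1) + 247*(-1) = 20]
q=12: r=7, s=-12, t=13   [267*(-12) + 247*(13) = 7]
q=2: r=6, s=25, t=-27   [267*(25) + 247*(-27) = 6]
q=1: r=1, s=-37, t=40   [267*(-37) + 247*(40) = 1]
q=6: r=0, s=247, t=-267   [267*(247) + 247*(-267) = 0]
GCD = 1; from the row with r=1: x=-37, y=40
Check: 267*(-37) + 247*(40) = -9879 + 9880 = 1

GCD = 1, x = -37, y = 40


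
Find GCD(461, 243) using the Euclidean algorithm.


461 = 1 * 243 + 218
243 = 1 * 218 + 25
218 = 8 * 25 + 18
25 = 1 * 18 + 7
18 = 2 * 7 + 4
7 = 1 * 4 + 3
4 = 1 * 3 + 1
3 = 3 * 1 + 0
GCD = 1


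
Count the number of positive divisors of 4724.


4724 = 2^2 × 1181^1
d(4724) = (2+1) × (1+1) = 6

6 divisors


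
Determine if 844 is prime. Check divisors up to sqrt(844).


844 / 2 = 422 (exact division)
844 is NOT prime.

No, 844 is not prime


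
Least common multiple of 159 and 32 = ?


GCD(159, 32) = 1
LCM = 159*32/1 = 5088/1 = 5088

LCM = 5088


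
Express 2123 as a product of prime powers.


2123 / 11 = 193
193 / 193 = 1
2123 = 11 × 193


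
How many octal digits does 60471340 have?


60471340 in base 8 = 346534054
Number of digits = 9

9 digits (base 8)


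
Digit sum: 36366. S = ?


3 + 6 + 3 + 6 + 6 = 24


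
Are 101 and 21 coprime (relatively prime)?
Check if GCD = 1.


Euclidean algorithm:
101 = 4 * 21 + 17
21 = 1 * 17 + 4
17 = 4 * 4 + 1
4 = 4 * 1 + 0
GCD(101, 21) = 1

Yes, coprime (GCD = 1)


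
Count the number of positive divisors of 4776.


4776 = 2^3 × 3^1 × 199^1
d(4776) = (3+1) × (1+1) × (1+1) = 16

16 divisors


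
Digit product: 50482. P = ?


5 × 0 × 4 × 8 × 2 = 0


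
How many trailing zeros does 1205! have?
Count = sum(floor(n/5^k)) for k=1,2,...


floor(1205/5) = 241
floor(1205/25) = 48
floor(1205/125) = 9
floor(1205/625) = 1
Total = 299

299 trailing zeros


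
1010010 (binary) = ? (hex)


1010010 (base 2) = 82 (decimal)
82 (decimal) = 52 (base 16)


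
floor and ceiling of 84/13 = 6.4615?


84/13 = 6.4615
floor = 6
ceil = 7

floor = 6, ceil = 7


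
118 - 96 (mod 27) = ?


118 - 96 = 22
22 mod 27 = 22


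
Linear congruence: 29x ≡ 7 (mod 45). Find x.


GCD(29, 45) = 1, unique solution
a^(-1) mod 45 = 14
x = 14 * 7 mod 45 = 8

x ≡ 8 (mod 45)


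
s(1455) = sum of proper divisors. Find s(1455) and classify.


Proper divisors: 1, 3, 5, 15, 97, 291, 485
Sum = 1 + 3 + 5 + 15 + 97 + 291 + 485 = 897
897 < 1455 → deficient

s(1455) = 897 (deficient)


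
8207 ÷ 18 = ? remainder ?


8207 = 18 * 455 + 17
Check: 8190 + 17 = 8207

q = 455, r = 17


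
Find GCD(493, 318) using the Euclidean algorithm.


493 = 1 * 318 + 175
318 = 1 * 175 + 143
175 = 1 * 143 + 32
143 = 4 * 32 + 15
32 = 2 * 15 + 2
15 = 7 * 2 + 1
2 = 2 * 1 + 0
GCD = 1


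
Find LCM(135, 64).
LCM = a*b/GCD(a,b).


GCD(135, 64) = 1
LCM = 135*64/1 = 8640/1 = 8640

LCM = 8640


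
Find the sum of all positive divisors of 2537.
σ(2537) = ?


Divisors of 2537: 1, 43, 59, 2537
Sum = 1 + 43 + 59 + 2537 = 2640

σ(2537) = 2640


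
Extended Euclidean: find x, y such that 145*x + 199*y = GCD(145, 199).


Tabular extended Euclidean (each row: r = 145*s + 199*t):
r=145, s=1, t=0
r=199, s=0, t=1
q=0: r=145, s=1, t=0   [145*(1) + 199*(0) = 145]
q=1: r=54, s=-1, t=1   [145*(-1) + 199*(1) = 54]
q=2: r=37, s=3, t=-2   [145*(3) + 199*(-2) = 37]
q=1: r=17, s=-4, t=3   [145*(-4) + 199*(3) = 17]
q=2: r=3, s=11, t=-8   [145*(11) + 199*(-8) = 3]
q=5: r=2, s=-59, t=43   [145*(-59) + 199*(43) = 2]
q=1: r=1, s=70, t=-51   [145*(70) + 199*(-51) = 1]
q=2: r=0, s=-199, t=145   [145*(-199) + 199*(145) = 0]
GCD = 1; from the row with r=1: x=70, y=-51
Check: 145*(70) + 199*(-51) = 10150 - 10149 = 1

GCD = 1, x = 70, y = -51


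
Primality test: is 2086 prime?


2086 / 2 = 1043 (exact division)
2086 is NOT prime.

No, 2086 is not prime


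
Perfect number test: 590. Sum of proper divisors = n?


Proper divisors of 590: 1, 2, 5, 10, 59, 118, 295
Sum = 1 + 2 + 5 + 10 + 59 + 118 + 295 = 490

No, 590 is not perfect (490 ≠ 590)


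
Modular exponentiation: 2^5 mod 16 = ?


2^1 mod 16 = 2
2^2 mod 16 = 4
2^3 mod 16 = 8
2^4 mod 16 = 0
2^5 mod 16 = 0


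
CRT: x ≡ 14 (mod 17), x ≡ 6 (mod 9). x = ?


M = 17*9 = 153
M1 = M/17 = 9, M2 = M/9 = 17
M1^(-1) mod 17 = 2, M2^(-1) mod 9 = 8
x = 14*9*2 + 6*17*8 = 1068
1068 mod 153 = 150
Check: 150 mod 17 = 14 ✓, 150 mod 9 = 6 ✓

x ≡ 150 (mod 153)


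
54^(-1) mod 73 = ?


Use the extended Euclidean algorithm on (73, 54); each row r = 73*s + 54*t:
r=73, s=1, t=0
r=54, s=0, t=1
q=1: r=19, s=1, t=-1   [73*(1) + 54*(-1) = 19]
q=2: r=16, s=-2, t=3   [73*(-2) + 54*(3) = 16]
q=1: r=3, s=3, t=-4   [73*(3) + 54*(-4) = 3]
q=5: r=1, s=-17, t=23   [73*(-17) + 54*(23) = 1]
q=3: r=0, s=54, t=-73   [73*(54) + 54*(-73) = 0]
GCD = 1 with t = 23, so 54*(23) ≡ 1 (mod 73)
Inverse = 23 mod 73 = 23
Check: 54 * 23 = 1242 ≡ 1 (mod 73)

54^(-1) ≡ 23 (mod 73)


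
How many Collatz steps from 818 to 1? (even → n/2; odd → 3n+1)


818 → 409 → 1228 → 614 → 307 → 922 → 461 → 1384 → 692 → 346 → 173 → 520 → 260 → 130 → 65 → 196 → 98 → 49 → 148 → 74 → 37 → 112 → 56 → 28 → 14 → 7 → 22 → 11 → 34 → 17 → 52 → 26 → 13 → 40 → 20 → 10 → 5 → 16 → 8 → 4 → 2 → 1
Total steps = 41

41 steps


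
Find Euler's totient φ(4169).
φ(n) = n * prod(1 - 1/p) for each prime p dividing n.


4169 = 11 × 379
Prime factors: 11, 379
φ(4169) = 4169 × (1-1/11) × (1-1/379)
= 4169 × 10/11 × 378/379 = 3780

φ(4169) = 3780


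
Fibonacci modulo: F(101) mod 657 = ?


F(k) mod 657 for k=1..101:
1, 1, 2, 3, 5, 8, 13, 21, 34, 55, 89, 144, 233, 377, 610, 330, 283, 613, 239, 195, 434, 629, 406, 378, 127, 505, 632, 480, 455, 278, 76, 354, 430, 127, 557, 27, 584, 611, 538, 492, 373, 208, 581, 132, 56, 188, 244, 432, 19, 451, 470, 264, 77, 341, 418, 102, 520, 622, 485, 450, 278, 71, 349, 420, 112, 532, 644, 519, 506, 368, 217, 585, 145, 73, 218, 291, 509, 143, 652, 138, 133, 271, 404, 18, 422, 440, 205, 645, 193, 181, 374, 555, 272, 170, 442, 612, 397, 352, 92, 444, 536
F(101) mod 657 = 536


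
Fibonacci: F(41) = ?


Sequence: 1, 1, 2, 3, 5, 8, 13, 21, 34, 55, 89, 144, 233, 377, 610, 987, 1597, 2584, 4181, 6765, 10946, 17711, 28657, 46368, 75025, 121393, 196418, 317811, 514229, 832040, 1346269, 2178309, 3524578, 5702887, 9227465, 14930352, 24157817, 39088169, 63245986, 102334155, 165580141
F(41) = 165580141


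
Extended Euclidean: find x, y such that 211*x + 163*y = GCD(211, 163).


Tabular extended Euclidean (each row: r = 211*s + 163*t):
r=211, s=1, t=0
r=163, s=0, t=1
q=1: r=48, s=1, t=-1   [211*(1) + 163*(-1) = 48]
q=3: r=19, s=-3, t=4   [211*(-3) + 163*(4) = 19]
q=2: r=10, s=7, t=-9   [211*(7) + 163*(-9) = 10]
q=1: r=9, s=-10, t=13   [211*(-10) + 163*(13) = 9]
q=1: r=1, s=17, t=-22   [211*(17) + 163*(-22) = 1]
q=9: r=0, s=-163, t=211   [211*(-163) + 163*(211) = 0]
GCD = 1; from the row with r=1: x=17, y=-22
Check: 211*(17) + 163*(-22) = 3587 - 3586 = 1

GCD = 1, x = 17, y = -22
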